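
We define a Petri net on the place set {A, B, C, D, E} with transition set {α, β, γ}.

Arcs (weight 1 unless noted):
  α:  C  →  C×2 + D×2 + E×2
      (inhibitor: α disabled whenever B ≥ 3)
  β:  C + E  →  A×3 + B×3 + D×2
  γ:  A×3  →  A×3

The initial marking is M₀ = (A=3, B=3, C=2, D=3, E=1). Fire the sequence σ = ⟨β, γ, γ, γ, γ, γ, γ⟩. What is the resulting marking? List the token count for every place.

step 1: fire β:  (A=3, B=3, C=2, D=3, E=1) → (A=6, B=6, C=1, D=5, E=0)
step 2: fire γ:  (A=6, B=6, C=1, D=5, E=0) → (A=6, B=6, C=1, D=5, E=0)
step 3: fire γ:  (A=6, B=6, C=1, D=5, E=0) → (A=6, B=6, C=1, D=5, E=0)
step 4: fire γ:  (A=6, B=6, C=1, D=5, E=0) → (A=6, B=6, C=1, D=5, E=0)
step 5: fire γ:  (A=6, B=6, C=1, D=5, E=0) → (A=6, B=6, C=1, D=5, E=0)
step 6: fire γ:  (A=6, B=6, C=1, D=5, E=0) → (A=6, B=6, C=1, D=5, E=0)
step 7: fire γ:  (A=6, B=6, C=1, D=5, E=0) → (A=6, B=6, C=1, D=5, E=0)

(A=6, B=6, C=1, D=5, E=0)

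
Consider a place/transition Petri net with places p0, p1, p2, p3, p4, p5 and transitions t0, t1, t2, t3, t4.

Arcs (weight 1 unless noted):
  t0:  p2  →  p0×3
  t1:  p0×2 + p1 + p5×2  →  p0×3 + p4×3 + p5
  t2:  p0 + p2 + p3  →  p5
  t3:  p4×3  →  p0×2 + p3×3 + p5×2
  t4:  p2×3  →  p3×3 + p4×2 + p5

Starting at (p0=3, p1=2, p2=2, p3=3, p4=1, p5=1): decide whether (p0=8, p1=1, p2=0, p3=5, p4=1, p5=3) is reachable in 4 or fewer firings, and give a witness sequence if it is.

step 1: fire t0:  (p0=3, p1=2, p2=2, p3=3, p4=1, p5=1) → (p0=6, p1=2, p2=1, p3=3, p4=1, p5=1)
step 2: fire t2:  (p0=6, p1=2, p2=1, p3=3, p4=1, p5=1) → (p0=5, p1=2, p2=0, p3=2, p4=1, p5=2)
step 3: fire t1:  (p0=5, p1=2, p2=0, p3=2, p4=1, p5=2) → (p0=6, p1=1, p2=0, p3=2, p4=4, p5=1)
step 4: fire t3:  (p0=6, p1=1, p2=0, p3=2, p4=4, p5=1) → (p0=8, p1=1, p2=0, p3=5, p4=1, p5=3)

YES — reachable via ⟨t0, t2, t1, t3⟩ (4 firings)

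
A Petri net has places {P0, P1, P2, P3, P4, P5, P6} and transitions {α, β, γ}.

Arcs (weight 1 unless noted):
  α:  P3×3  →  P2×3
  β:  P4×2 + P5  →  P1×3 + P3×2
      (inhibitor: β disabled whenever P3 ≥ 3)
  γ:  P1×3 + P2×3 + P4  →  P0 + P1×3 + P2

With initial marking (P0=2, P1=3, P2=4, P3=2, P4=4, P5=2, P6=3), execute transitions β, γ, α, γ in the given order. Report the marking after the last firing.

step 1: fire β:  (P0=2, P1=3, P2=4, P3=2, P4=4, P5=2, P6=3) → (P0=2, P1=6, P2=4, P3=4, P4=2, P5=1, P6=3)
step 2: fire γ:  (P0=2, P1=6, P2=4, P3=4, P4=2, P5=1, P6=3) → (P0=3, P1=6, P2=2, P3=4, P4=1, P5=1, P6=3)
step 3: fire α:  (P0=3, P1=6, P2=2, P3=4, P4=1, P5=1, P6=3) → (P0=3, P1=6, P2=5, P3=1, P4=1, P5=1, P6=3)
step 4: fire γ:  (P0=3, P1=6, P2=5, P3=1, P4=1, P5=1, P6=3) → (P0=4, P1=6, P2=3, P3=1, P4=0, P5=1, P6=3)

(P0=4, P1=6, P2=3, P3=1, P4=0, P5=1, P6=3)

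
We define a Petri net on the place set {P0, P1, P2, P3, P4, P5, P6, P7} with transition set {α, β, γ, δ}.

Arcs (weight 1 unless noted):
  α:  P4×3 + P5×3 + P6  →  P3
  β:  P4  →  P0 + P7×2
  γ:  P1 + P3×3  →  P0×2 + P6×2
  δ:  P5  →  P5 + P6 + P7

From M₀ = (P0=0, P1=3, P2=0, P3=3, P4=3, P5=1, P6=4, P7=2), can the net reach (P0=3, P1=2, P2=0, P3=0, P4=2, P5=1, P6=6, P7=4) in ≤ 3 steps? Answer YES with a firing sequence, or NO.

step 1: fire β:  (P0=0, P1=3, P2=0, P3=3, P4=3, P5=1, P6=4, P7=2) → (P0=1, P1=3, P2=0, P3=3, P4=2, P5=1, P6=4, P7=4)
step 2: fire γ:  (P0=1, P1=3, P2=0, P3=3, P4=2, P5=1, P6=4, P7=4) → (P0=3, P1=2, P2=0, P3=0, P4=2, P5=1, P6=6, P7=4)

YES — reachable via ⟨β, γ⟩ (2 firings)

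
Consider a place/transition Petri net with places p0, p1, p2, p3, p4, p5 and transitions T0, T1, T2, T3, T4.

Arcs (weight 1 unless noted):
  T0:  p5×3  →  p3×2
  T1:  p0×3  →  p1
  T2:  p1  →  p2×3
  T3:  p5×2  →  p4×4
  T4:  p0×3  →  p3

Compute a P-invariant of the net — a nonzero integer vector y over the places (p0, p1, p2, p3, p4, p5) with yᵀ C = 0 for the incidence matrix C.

Incidence matrix C (rows=places, cols=transitions):
       T0   T1   T2   T3   T4
   p0   0   -3    0    0   -3
   p1   0    1   -1    0    0
   p2   0    0    3    0    0
   p3   2    0    0    0    1
   p4   0    0    0    4    0
   p5  -3    0    0   -2    0

Candidate y = [1, 3, 1, 3, 1, 2]; check y·C column-wise:
  col T0: 1·0 + 3·0 + 1·0 + 3·2 + 1·0 + 2·-3 = 0
  col T1: 1·-3 + 3·1 + 1·0 + 3·0 + 1·0 + 2·0 = 0
  col T2: 1·0 + 3·-1 + 1·3 + 3·0 + 1·0 + 2·0 = 0
  col T3: 1·0 + 3·0 + 1·0 + 3·0 + 1·4 + 2·-2 = 0
  col T4: 1·-3 + 3·0 + 1·0 + 3·1 + 1·0 + 2·0 = 0

y = (p0:1, p1:3, p2:1, p3:3, p4:1, p5:2)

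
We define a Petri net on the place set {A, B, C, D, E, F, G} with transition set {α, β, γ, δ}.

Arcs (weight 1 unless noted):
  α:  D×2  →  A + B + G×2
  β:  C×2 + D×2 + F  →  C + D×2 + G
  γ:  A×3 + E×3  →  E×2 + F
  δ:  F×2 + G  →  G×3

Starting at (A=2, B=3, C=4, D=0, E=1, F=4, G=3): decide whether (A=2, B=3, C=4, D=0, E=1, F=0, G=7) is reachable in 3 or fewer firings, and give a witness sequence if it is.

step 1: fire δ:  (A=2, B=3, C=4, D=0, E=1, F=4, G=3) → (A=2, B=3, C=4, D=0, E=1, F=2, G=5)
step 2: fire δ:  (A=2, B=3, C=4, D=0, E=1, F=2, G=5) → (A=2, B=3, C=4, D=0, E=1, F=0, G=7)

YES — reachable via ⟨δ, δ⟩ (2 firings)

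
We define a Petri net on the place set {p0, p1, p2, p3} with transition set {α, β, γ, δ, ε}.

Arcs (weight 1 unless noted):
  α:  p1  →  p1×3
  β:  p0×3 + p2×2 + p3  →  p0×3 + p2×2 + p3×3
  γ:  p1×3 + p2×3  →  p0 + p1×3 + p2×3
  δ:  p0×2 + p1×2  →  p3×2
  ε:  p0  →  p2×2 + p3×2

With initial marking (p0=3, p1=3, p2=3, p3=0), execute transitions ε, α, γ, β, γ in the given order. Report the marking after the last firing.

step 1: fire ε:  (p0=3, p1=3, p2=3, p3=0) → (p0=2, p1=3, p2=5, p3=2)
step 2: fire α:  (p0=2, p1=3, p2=5, p3=2) → (p0=2, p1=5, p2=5, p3=2)
step 3: fire γ:  (p0=2, p1=5, p2=5, p3=2) → (p0=3, p1=5, p2=5, p3=2)
step 4: fire β:  (p0=3, p1=5, p2=5, p3=2) → (p0=3, p1=5, p2=5, p3=4)
step 5: fire γ:  (p0=3, p1=5, p2=5, p3=4) → (p0=4, p1=5, p2=5, p3=4)

(p0=4, p1=5, p2=5, p3=4)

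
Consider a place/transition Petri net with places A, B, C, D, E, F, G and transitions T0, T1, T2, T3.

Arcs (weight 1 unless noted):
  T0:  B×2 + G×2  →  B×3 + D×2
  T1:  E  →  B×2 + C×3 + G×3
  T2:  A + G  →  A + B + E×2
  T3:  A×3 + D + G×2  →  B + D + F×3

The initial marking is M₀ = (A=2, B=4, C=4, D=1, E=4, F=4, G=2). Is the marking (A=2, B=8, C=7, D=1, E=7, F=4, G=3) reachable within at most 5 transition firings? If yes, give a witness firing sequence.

step 1: fire T1:  (A=2, B=4, C=4, D=1, E=4, F=4, G=2) → (A=2, B=6, C=7, D=1, E=3, F=4, G=5)
step 2: fire T2:  (A=2, B=6, C=7, D=1, E=3, F=4, G=5) → (A=2, B=7, C=7, D=1, E=5, F=4, G=4)
step 3: fire T2:  (A=2, B=7, C=7, D=1, E=5, F=4, G=4) → (A=2, B=8, C=7, D=1, E=7, F=4, G=3)

YES — reachable via ⟨T1, T2, T2⟩ (3 firings)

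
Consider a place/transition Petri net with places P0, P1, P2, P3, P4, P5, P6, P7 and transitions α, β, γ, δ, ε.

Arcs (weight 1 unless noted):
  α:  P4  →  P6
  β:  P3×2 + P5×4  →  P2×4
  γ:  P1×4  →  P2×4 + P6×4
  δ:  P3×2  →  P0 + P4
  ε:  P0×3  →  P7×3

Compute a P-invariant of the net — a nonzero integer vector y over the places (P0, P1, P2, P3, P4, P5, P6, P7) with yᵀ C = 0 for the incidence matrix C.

y = (P0:0, P1:1, P2:1, P3:0, P4:0, P5:1, P6:0, P7:0)

Incidence matrix C (rows=places, cols=transitions):
        α    β    γ    δ    ε
   P0   0    0    0    1   -3
   P1   0    0   -4    0    0
   P2   0    4    4    0    0
   P3   0   -2    0   -2    0
   P4  -1    0    0    1    0
   P5   0   -4    0    0    0
   P6   1    0    4    0    0
   P7   0    0    0    0    3

Candidate y = [0, 1, 1, 0, 0, 1, 0, 0]; check y·C column-wise:
  col α: 1·0 + 1·0 + 0·-1 + 1·0 + 0·1 = 0
  col β: 1·0 + 1·4 + 0·-2 + 1·-4 = 0
  col γ: 1·-4 + 1·4 + 1·0 + 0·4 = 0
  col δ: 0·1 + 1·0 + 1·0 + 0·-2 + 0·1 + 1·0 = 0
  col ε: 0·-3 + 1·0 + 1·0 + 1·0 + 0·3 = 0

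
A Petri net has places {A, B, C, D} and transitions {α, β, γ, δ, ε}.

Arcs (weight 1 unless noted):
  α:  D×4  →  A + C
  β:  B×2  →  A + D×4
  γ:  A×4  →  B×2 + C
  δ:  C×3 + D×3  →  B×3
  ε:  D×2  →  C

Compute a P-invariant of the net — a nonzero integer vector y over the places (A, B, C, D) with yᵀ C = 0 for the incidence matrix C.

y = (A:2, B:3, C:2, D:1)

Incidence matrix C (rows=places, cols=transitions):
        α    β    γ    δ    ε
    A   1    1   -4    0    0
    B   0   -2    2    3    0
    C   1    0    1   -3    1
    D  -4    4    0   -3   -2

Candidate y = [2, 3, 2, 1]; check y·C column-wise:
  col α: 2·1 + 3·0 + 2·1 + 1·-4 = 0
  col β: 2·1 + 3·-2 + 2·0 + 1·4 = 0
  col γ: 2·-4 + 3·2 + 2·1 + 1·0 = 0
  col δ: 2·0 + 3·3 + 2·-3 + 1·-3 = 0
  col ε: 2·0 + 3·0 + 2·1 + 1·-2 = 0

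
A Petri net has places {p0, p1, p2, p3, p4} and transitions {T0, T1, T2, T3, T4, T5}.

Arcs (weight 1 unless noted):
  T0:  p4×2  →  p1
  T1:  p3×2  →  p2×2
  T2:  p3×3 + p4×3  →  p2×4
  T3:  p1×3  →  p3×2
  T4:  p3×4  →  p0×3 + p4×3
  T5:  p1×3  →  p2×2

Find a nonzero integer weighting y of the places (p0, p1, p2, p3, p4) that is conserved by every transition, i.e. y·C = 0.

Incidence matrix C (rows=places, cols=transitions):
       T0   T1   T2   T3   T4   T5
   p0   0    0    0    0    3    0
   p1   1    0    0   -3    0   -3
   p2   0    2    4    0    0    2
   p3   0   -2   -3    2   -4    0
   p4  -2    0   -3    0    3    0

Candidate y = [3, 2, 3, 3, 1]; check y·C column-wise:
  col T0: 3·0 + 2·1 + 3·0 + 3·0 + 1·-2 = 0
  col T1: 3·0 + 2·0 + 3·2 + 3·-2 + 1·0 = 0
  col T2: 3·0 + 2·0 + 3·4 + 3·-3 + 1·-3 = 0
  col T3: 3·0 + 2·-3 + 3·0 + 3·2 + 1·0 = 0
  col T4: 3·3 + 2·0 + 3·0 + 3·-4 + 1·3 = 0
  col T5: 3·0 + 2·-3 + 3·2 + 3·0 + 1·0 = 0

y = (p0:3, p1:2, p2:3, p3:3, p4:1)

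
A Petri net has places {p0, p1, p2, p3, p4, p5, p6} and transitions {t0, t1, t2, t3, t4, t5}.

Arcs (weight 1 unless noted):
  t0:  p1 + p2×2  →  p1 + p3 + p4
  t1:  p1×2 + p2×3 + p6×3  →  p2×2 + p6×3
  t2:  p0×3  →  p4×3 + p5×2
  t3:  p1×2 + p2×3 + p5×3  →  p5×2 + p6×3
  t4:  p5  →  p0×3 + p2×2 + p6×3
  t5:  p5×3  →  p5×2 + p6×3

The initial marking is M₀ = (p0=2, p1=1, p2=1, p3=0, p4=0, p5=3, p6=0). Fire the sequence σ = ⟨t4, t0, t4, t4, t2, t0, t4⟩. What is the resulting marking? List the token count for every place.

step 1: fire t4:  (p0=2, p1=1, p2=1, p3=0, p4=0, p5=3, p6=0) → (p0=5, p1=1, p2=3, p3=0, p4=0, p5=2, p6=3)
step 2: fire t0:  (p0=5, p1=1, p2=3, p3=0, p4=0, p5=2, p6=3) → (p0=5, p1=1, p2=1, p3=1, p4=1, p5=2, p6=3)
step 3: fire t4:  (p0=5, p1=1, p2=1, p3=1, p4=1, p5=2, p6=3) → (p0=8, p1=1, p2=3, p3=1, p4=1, p5=1, p6=6)
step 4: fire t4:  (p0=8, p1=1, p2=3, p3=1, p4=1, p5=1, p6=6) → (p0=11, p1=1, p2=5, p3=1, p4=1, p5=0, p6=9)
step 5: fire t2:  (p0=11, p1=1, p2=5, p3=1, p4=1, p5=0, p6=9) → (p0=8, p1=1, p2=5, p3=1, p4=4, p5=2, p6=9)
step 6: fire t0:  (p0=8, p1=1, p2=5, p3=1, p4=4, p5=2, p6=9) → (p0=8, p1=1, p2=3, p3=2, p4=5, p5=2, p6=9)
step 7: fire t4:  (p0=8, p1=1, p2=3, p3=2, p4=5, p5=2, p6=9) → (p0=11, p1=1, p2=5, p3=2, p4=5, p5=1, p6=12)

(p0=11, p1=1, p2=5, p3=2, p4=5, p5=1, p6=12)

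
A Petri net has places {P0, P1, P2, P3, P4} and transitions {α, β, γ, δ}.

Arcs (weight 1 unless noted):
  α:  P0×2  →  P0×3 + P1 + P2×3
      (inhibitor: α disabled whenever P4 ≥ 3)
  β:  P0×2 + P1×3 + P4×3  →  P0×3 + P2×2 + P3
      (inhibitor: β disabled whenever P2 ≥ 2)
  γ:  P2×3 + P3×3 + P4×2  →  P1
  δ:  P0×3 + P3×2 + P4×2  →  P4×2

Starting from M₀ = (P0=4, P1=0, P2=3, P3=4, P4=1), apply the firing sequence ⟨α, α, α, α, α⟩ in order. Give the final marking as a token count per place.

(P0=9, P1=5, P2=18, P3=4, P4=1)

step 1: fire α:  (P0=4, P1=0, P2=3, P3=4, P4=1) → (P0=5, P1=1, P2=6, P3=4, P4=1)
step 2: fire α:  (P0=5, P1=1, P2=6, P3=4, P4=1) → (P0=6, P1=2, P2=9, P3=4, P4=1)
step 3: fire α:  (P0=6, P1=2, P2=9, P3=4, P4=1) → (P0=7, P1=3, P2=12, P3=4, P4=1)
step 4: fire α:  (P0=7, P1=3, P2=12, P3=4, P4=1) → (P0=8, P1=4, P2=15, P3=4, P4=1)
step 5: fire α:  (P0=8, P1=4, P2=15, P3=4, P4=1) → (P0=9, P1=5, P2=18, P3=4, P4=1)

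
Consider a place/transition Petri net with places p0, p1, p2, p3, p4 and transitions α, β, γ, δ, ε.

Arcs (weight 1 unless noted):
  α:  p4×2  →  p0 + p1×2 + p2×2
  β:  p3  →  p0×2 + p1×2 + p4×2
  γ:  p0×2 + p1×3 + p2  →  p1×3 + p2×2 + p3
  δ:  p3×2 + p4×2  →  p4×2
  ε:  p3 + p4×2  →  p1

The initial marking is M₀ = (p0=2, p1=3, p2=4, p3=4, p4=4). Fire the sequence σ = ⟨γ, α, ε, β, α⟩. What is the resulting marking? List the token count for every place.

step 1: fire γ:  (p0=2, p1=3, p2=4, p3=4, p4=4) → (p0=0, p1=3, p2=5, p3=5, p4=4)
step 2: fire α:  (p0=0, p1=3, p2=5, p3=5, p4=4) → (p0=1, p1=5, p2=7, p3=5, p4=2)
step 3: fire ε:  (p0=1, p1=5, p2=7, p3=5, p4=2) → (p0=1, p1=6, p2=7, p3=4, p4=0)
step 4: fire β:  (p0=1, p1=6, p2=7, p3=4, p4=0) → (p0=3, p1=8, p2=7, p3=3, p4=2)
step 5: fire α:  (p0=3, p1=8, p2=7, p3=3, p4=2) → (p0=4, p1=10, p2=9, p3=3, p4=0)

(p0=4, p1=10, p2=9, p3=3, p4=0)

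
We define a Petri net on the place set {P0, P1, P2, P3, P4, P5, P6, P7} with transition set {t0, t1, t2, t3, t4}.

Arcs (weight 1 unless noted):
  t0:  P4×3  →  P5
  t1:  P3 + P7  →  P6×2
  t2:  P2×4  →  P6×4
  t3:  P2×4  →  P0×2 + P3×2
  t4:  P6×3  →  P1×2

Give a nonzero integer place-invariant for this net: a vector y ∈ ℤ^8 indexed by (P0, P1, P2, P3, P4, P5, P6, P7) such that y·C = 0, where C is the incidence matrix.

y = (P0:0, P1:0, P2:0, P3:0, P4:1, P5:3, P6:0, P7:0)

Incidence matrix C (rows=places, cols=transitions):
       t0   t1   t2   t3   t4
   P0   0    0    0    2    0
   P1   0    0    0    0    2
   P2   0    0   -4   -4    0
   P3   0   -1    0    2    0
   P4  -3    0    0    0    0
   P5   1    0    0    0    0
   P6   0    2    4    0   -3
   P7   0   -1    0    0    0

Candidate y = [0, 0, 0, 0, 1, 3, 0, 0]; check y·C column-wise:
  col t0: 1·-3 + 3·1 = 0
  col t1: 0·-1 + 1·0 + 3·0 + 0·2 + 0·-1 = 0
  col t2: 0·-4 + 1·0 + 3·0 + 0·4 = 0
  col t3: 0·2 + 0·-4 + 0·2 + 1·0 + 3·0 = 0
  col t4: 0·2 + 1·0 + 3·0 + 0·-3 = 0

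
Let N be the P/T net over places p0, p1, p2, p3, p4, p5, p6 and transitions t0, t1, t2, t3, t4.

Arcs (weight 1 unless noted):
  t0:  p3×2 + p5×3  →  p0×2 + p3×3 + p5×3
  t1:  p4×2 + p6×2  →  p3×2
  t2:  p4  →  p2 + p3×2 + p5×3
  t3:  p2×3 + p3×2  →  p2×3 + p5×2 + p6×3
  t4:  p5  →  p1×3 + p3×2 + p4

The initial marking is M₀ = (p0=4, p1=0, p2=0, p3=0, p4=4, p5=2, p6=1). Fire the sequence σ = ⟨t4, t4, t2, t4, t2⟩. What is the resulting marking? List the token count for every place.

(p0=4, p1=9, p2=2, p3=10, p4=5, p5=5, p6=1)

step 1: fire t4:  (p0=4, p1=0, p2=0, p3=0, p4=4, p5=2, p6=1) → (p0=4, p1=3, p2=0, p3=2, p4=5, p5=1, p6=1)
step 2: fire t4:  (p0=4, p1=3, p2=0, p3=2, p4=5, p5=1, p6=1) → (p0=4, p1=6, p2=0, p3=4, p4=6, p5=0, p6=1)
step 3: fire t2:  (p0=4, p1=6, p2=0, p3=4, p4=6, p5=0, p6=1) → (p0=4, p1=6, p2=1, p3=6, p4=5, p5=3, p6=1)
step 4: fire t4:  (p0=4, p1=6, p2=1, p3=6, p4=5, p5=3, p6=1) → (p0=4, p1=9, p2=1, p3=8, p4=6, p5=2, p6=1)
step 5: fire t2:  (p0=4, p1=9, p2=1, p3=8, p4=6, p5=2, p6=1) → (p0=4, p1=9, p2=2, p3=10, p4=5, p5=5, p6=1)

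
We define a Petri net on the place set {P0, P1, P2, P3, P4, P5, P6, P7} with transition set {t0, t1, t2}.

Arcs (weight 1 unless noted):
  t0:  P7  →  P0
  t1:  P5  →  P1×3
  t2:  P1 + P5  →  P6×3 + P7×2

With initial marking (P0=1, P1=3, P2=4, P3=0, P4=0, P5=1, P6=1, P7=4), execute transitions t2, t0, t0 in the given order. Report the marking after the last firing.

step 1: fire t2:  (P0=1, P1=3, P2=4, P3=0, P4=0, P5=1, P6=1, P7=4) → (P0=1, P1=2, P2=4, P3=0, P4=0, P5=0, P6=4, P7=6)
step 2: fire t0:  (P0=1, P1=2, P2=4, P3=0, P4=0, P5=0, P6=4, P7=6) → (P0=2, P1=2, P2=4, P3=0, P4=0, P5=0, P6=4, P7=5)
step 3: fire t0:  (P0=2, P1=2, P2=4, P3=0, P4=0, P5=0, P6=4, P7=5) → (P0=3, P1=2, P2=4, P3=0, P4=0, P5=0, P6=4, P7=4)

(P0=3, P1=2, P2=4, P3=0, P4=0, P5=0, P6=4, P7=4)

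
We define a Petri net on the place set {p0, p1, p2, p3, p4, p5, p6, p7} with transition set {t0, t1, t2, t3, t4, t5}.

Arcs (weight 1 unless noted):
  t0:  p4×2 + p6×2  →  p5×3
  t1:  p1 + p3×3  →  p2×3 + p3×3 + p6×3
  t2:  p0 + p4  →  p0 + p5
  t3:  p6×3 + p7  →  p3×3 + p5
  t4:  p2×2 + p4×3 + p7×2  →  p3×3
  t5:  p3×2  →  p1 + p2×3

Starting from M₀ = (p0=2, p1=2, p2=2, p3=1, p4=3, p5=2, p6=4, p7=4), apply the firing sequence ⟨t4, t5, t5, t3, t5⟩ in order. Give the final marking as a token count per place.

step 1: fire t4:  (p0=2, p1=2, p2=2, p3=1, p4=3, p5=2, p6=4, p7=4) → (p0=2, p1=2, p2=0, p3=4, p4=0, p5=2, p6=4, p7=2)
step 2: fire t5:  (p0=2, p1=2, p2=0, p3=4, p4=0, p5=2, p6=4, p7=2) → (p0=2, p1=3, p2=3, p3=2, p4=0, p5=2, p6=4, p7=2)
step 3: fire t5:  (p0=2, p1=3, p2=3, p3=2, p4=0, p5=2, p6=4, p7=2) → (p0=2, p1=4, p2=6, p3=0, p4=0, p5=2, p6=4, p7=2)
step 4: fire t3:  (p0=2, p1=4, p2=6, p3=0, p4=0, p5=2, p6=4, p7=2) → (p0=2, p1=4, p2=6, p3=3, p4=0, p5=3, p6=1, p7=1)
step 5: fire t5:  (p0=2, p1=4, p2=6, p3=3, p4=0, p5=3, p6=1, p7=1) → (p0=2, p1=5, p2=9, p3=1, p4=0, p5=3, p6=1, p7=1)

(p0=2, p1=5, p2=9, p3=1, p4=0, p5=3, p6=1, p7=1)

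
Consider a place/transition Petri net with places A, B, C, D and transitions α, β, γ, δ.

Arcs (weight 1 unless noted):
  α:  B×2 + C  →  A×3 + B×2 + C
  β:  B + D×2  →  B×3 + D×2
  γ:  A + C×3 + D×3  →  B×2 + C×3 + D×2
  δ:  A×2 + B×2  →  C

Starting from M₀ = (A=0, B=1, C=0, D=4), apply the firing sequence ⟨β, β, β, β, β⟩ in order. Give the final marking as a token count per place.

step 1: fire β:  (A=0, B=1, C=0, D=4) → (A=0, B=3, C=0, D=4)
step 2: fire β:  (A=0, B=3, C=0, D=4) → (A=0, B=5, C=0, D=4)
step 3: fire β:  (A=0, B=5, C=0, D=4) → (A=0, B=7, C=0, D=4)
step 4: fire β:  (A=0, B=7, C=0, D=4) → (A=0, B=9, C=0, D=4)
step 5: fire β:  (A=0, B=9, C=0, D=4) → (A=0, B=11, C=0, D=4)

(A=0, B=11, C=0, D=4)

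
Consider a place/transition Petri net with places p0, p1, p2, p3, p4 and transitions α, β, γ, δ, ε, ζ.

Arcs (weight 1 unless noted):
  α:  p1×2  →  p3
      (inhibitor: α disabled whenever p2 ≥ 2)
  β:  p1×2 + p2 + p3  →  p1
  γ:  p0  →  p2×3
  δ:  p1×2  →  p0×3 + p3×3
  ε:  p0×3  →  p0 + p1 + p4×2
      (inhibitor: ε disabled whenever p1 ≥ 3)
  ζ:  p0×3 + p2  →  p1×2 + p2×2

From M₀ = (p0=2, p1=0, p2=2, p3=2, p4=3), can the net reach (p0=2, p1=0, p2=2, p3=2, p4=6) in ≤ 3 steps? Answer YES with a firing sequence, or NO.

depth 0: 1 marking
depth 1: 2 markings reached so far
depth 2: 3 markings reached so far
depth 3: 3 markings reached so far
(frontier empty at depth 3; search complete)
target is not among the 3 markings reachable within 3 steps

NO — not reachable within 3 firings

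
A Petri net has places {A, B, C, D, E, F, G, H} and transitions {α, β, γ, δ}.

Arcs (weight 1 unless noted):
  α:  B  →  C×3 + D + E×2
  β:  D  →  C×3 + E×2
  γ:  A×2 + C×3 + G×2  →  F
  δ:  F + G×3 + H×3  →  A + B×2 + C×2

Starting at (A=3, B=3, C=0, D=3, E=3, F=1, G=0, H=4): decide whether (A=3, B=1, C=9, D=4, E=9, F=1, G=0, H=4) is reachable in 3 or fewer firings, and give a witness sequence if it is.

step 1: fire α:  (A=3, B=3, C=0, D=3, E=3, F=1, G=0, H=4) → (A=3, B=2, C=3, D=4, E=5, F=1, G=0, H=4)
step 2: fire α:  (A=3, B=2, C=3, D=4, E=5, F=1, G=0, H=4) → (A=3, B=1, C=6, D=5, E=7, F=1, G=0, H=4)
step 3: fire β:  (A=3, B=1, C=6, D=5, E=7, F=1, G=0, H=4) → (A=3, B=1, C=9, D=4, E=9, F=1, G=0, H=4)

YES — reachable via ⟨α, α, β⟩ (3 firings)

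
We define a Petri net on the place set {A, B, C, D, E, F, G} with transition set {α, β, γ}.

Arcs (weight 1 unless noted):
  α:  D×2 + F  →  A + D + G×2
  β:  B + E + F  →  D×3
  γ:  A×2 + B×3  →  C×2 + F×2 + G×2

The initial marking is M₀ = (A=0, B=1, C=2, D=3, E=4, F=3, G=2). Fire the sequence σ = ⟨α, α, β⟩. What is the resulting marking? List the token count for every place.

(A=2, B=0, C=2, D=4, E=3, F=0, G=6)

step 1: fire α:  (A=0, B=1, C=2, D=3, E=4, F=3, G=2) → (A=1, B=1, C=2, D=2, E=4, F=2, G=4)
step 2: fire α:  (A=1, B=1, C=2, D=2, E=4, F=2, G=4) → (A=2, B=1, C=2, D=1, E=4, F=1, G=6)
step 3: fire β:  (A=2, B=1, C=2, D=1, E=4, F=1, G=6) → (A=2, B=0, C=2, D=4, E=3, F=0, G=6)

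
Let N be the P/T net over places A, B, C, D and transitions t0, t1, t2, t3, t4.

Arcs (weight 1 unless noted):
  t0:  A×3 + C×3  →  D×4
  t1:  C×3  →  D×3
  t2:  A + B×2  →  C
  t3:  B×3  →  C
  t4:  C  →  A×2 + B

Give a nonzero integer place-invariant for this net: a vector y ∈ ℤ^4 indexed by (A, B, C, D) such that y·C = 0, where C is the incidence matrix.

Incidence matrix C (rows=places, cols=transitions):
       t0   t1   t2   t3   t4
    A  -3    0   -1    0    2
    B   0    0   -2   -3    1
    C  -3   -3    1    1   -1
    D   4    3    0    0    0

Candidate y = [1, 1, 3, 3]; check y·C column-wise:
  col t0: 1·-3 + 1·0 + 3·-3 + 3·4 = 0
  col t1: 1·0 + 1·0 + 3·-3 + 3·3 = 0
  col t2: 1·-1 + 1·-2 + 3·1 + 3·0 = 0
  col t3: 1·0 + 1·-3 + 3·1 + 3·0 = 0
  col t4: 1·2 + 1·1 + 3·-1 + 3·0 = 0

y = (A:1, B:1, C:3, D:3)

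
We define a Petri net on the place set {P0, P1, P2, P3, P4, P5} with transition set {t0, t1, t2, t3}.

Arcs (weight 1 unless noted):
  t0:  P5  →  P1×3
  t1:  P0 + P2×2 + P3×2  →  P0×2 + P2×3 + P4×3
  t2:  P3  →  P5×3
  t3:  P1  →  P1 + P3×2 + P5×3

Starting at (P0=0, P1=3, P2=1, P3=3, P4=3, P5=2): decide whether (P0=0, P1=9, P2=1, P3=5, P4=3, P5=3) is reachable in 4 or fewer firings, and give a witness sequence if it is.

step 1: fire t0:  (P0=0, P1=3, P2=1, P3=3, P4=3, P5=2) → (P0=0, P1=6, P2=1, P3=3, P4=3, P5=1)
step 2: fire t0:  (P0=0, P1=6, P2=1, P3=3, P4=3, P5=1) → (P0=0, P1=9, P2=1, P3=3, P4=3, P5=0)
step 3: fire t3:  (P0=0, P1=9, P2=1, P3=3, P4=3, P5=0) → (P0=0, P1=9, P2=1, P3=5, P4=3, P5=3)

YES — reachable via ⟨t0, t0, t3⟩ (3 firings)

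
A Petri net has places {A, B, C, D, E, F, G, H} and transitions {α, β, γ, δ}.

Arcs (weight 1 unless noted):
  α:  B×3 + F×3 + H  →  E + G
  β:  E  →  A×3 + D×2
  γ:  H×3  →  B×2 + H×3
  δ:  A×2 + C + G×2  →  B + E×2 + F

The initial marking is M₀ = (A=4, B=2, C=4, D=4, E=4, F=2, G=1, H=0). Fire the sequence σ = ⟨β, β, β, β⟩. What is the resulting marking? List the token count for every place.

(A=16, B=2, C=4, D=12, E=0, F=2, G=1, H=0)

step 1: fire β:  (A=4, B=2, C=4, D=4, E=4, F=2, G=1, H=0) → (A=7, B=2, C=4, D=6, E=3, F=2, G=1, H=0)
step 2: fire β:  (A=7, B=2, C=4, D=6, E=3, F=2, G=1, H=0) → (A=10, B=2, C=4, D=8, E=2, F=2, G=1, H=0)
step 3: fire β:  (A=10, B=2, C=4, D=8, E=2, F=2, G=1, H=0) → (A=13, B=2, C=4, D=10, E=1, F=2, G=1, H=0)
step 4: fire β:  (A=13, B=2, C=4, D=10, E=1, F=2, G=1, H=0) → (A=16, B=2, C=4, D=12, E=0, F=2, G=1, H=0)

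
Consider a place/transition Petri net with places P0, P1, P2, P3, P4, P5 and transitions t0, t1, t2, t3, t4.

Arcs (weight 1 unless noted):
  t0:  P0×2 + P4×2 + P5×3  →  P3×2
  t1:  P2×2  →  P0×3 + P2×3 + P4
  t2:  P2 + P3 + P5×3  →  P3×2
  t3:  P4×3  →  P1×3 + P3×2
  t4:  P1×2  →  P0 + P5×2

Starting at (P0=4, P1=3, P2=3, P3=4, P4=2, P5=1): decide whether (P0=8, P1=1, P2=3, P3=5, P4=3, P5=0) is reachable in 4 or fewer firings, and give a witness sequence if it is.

YES — reachable via ⟨t1, t4, t2⟩ (3 firings)

step 1: fire t1:  (P0=4, P1=3, P2=3, P3=4, P4=2, P5=1) → (P0=7, P1=3, P2=4, P3=4, P4=3, P5=1)
step 2: fire t4:  (P0=7, P1=3, P2=4, P3=4, P4=3, P5=1) → (P0=8, P1=1, P2=4, P3=4, P4=3, P5=3)
step 3: fire t2:  (P0=8, P1=1, P2=4, P3=4, P4=3, P5=3) → (P0=8, P1=1, P2=3, P3=5, P4=3, P5=0)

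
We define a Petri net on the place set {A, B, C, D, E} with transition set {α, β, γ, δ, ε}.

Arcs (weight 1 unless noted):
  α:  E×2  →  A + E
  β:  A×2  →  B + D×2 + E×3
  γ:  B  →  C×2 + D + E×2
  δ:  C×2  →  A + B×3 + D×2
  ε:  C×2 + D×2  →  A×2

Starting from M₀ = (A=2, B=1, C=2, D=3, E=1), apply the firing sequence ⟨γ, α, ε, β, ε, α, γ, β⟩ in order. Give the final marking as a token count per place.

step 1: fire γ:  (A=2, B=1, C=2, D=3, E=1) → (A=2, B=0, C=4, D=4, E=3)
step 2: fire α:  (A=2, B=0, C=4, D=4, E=3) → (A=3, B=0, C=4, D=4, E=2)
step 3: fire ε:  (A=3, B=0, C=4, D=4, E=2) → (A=5, B=0, C=2, D=2, E=2)
step 4: fire β:  (A=5, B=0, C=2, D=2, E=2) → (A=3, B=1, C=2, D=4, E=5)
step 5: fire ε:  (A=3, B=1, C=2, D=4, E=5) → (A=5, B=1, C=0, D=2, E=5)
step 6: fire α:  (A=5, B=1, C=0, D=2, E=5) → (A=6, B=1, C=0, D=2, E=4)
step 7: fire γ:  (A=6, B=1, C=0, D=2, E=4) → (A=6, B=0, C=2, D=3, E=6)
step 8: fire β:  (A=6, B=0, C=2, D=3, E=6) → (A=4, B=1, C=2, D=5, E=9)

(A=4, B=1, C=2, D=5, E=9)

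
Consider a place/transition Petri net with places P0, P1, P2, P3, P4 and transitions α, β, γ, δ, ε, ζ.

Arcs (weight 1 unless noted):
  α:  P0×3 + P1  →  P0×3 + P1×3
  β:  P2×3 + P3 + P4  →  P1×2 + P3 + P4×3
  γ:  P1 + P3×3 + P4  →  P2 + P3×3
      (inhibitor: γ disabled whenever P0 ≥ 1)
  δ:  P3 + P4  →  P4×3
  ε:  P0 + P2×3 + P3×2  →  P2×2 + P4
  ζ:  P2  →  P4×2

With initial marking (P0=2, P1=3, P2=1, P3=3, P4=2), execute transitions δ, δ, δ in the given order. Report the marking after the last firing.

(P0=2, P1=3, P2=1, P3=0, P4=8)

step 1: fire δ:  (P0=2, P1=3, P2=1, P3=3, P4=2) → (P0=2, P1=3, P2=1, P3=2, P4=4)
step 2: fire δ:  (P0=2, P1=3, P2=1, P3=2, P4=4) → (P0=2, P1=3, P2=1, P3=1, P4=6)
step 3: fire δ:  (P0=2, P1=3, P2=1, P3=1, P4=6) → (P0=2, P1=3, P2=1, P3=0, P4=8)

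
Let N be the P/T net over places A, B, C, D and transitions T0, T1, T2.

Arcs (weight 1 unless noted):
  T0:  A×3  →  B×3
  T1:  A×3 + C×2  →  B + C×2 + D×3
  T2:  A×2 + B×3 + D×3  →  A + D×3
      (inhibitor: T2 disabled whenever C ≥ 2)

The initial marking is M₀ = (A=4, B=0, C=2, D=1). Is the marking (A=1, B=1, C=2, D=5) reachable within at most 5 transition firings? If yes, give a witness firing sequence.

depth 0: 1 marking
depth 1: 3 markings reached so far
depth 2: 3 markings reached so far
(frontier empty at depth 2; search complete)
target is not among the 3 markings reachable within 5 steps

NO — not reachable within 5 firings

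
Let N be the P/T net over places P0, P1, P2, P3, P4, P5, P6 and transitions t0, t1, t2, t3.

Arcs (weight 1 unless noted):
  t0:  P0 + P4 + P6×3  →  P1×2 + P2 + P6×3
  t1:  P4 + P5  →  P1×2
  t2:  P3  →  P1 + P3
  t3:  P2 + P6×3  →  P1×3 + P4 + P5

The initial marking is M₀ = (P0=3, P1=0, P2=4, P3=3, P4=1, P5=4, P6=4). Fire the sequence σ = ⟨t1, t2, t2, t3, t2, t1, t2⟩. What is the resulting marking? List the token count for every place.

(P0=3, P1=11, P2=3, P3=3, P4=0, P5=3, P6=1)

step 1: fire t1:  (P0=3, P1=0, P2=4, P3=3, P4=1, P5=4, P6=4) → (P0=3, P1=2, P2=4, P3=3, P4=0, P5=3, P6=4)
step 2: fire t2:  (P0=3, P1=2, P2=4, P3=3, P4=0, P5=3, P6=4) → (P0=3, P1=3, P2=4, P3=3, P4=0, P5=3, P6=4)
step 3: fire t2:  (P0=3, P1=3, P2=4, P3=3, P4=0, P5=3, P6=4) → (P0=3, P1=4, P2=4, P3=3, P4=0, P5=3, P6=4)
step 4: fire t3:  (P0=3, P1=4, P2=4, P3=3, P4=0, P5=3, P6=4) → (P0=3, P1=7, P2=3, P3=3, P4=1, P5=4, P6=1)
step 5: fire t2:  (P0=3, P1=7, P2=3, P3=3, P4=1, P5=4, P6=1) → (P0=3, P1=8, P2=3, P3=3, P4=1, P5=4, P6=1)
step 6: fire t1:  (P0=3, P1=8, P2=3, P3=3, P4=1, P5=4, P6=1) → (P0=3, P1=10, P2=3, P3=3, P4=0, P5=3, P6=1)
step 7: fire t2:  (P0=3, P1=10, P2=3, P3=3, P4=0, P5=3, P6=1) → (P0=3, P1=11, P2=3, P3=3, P4=0, P5=3, P6=1)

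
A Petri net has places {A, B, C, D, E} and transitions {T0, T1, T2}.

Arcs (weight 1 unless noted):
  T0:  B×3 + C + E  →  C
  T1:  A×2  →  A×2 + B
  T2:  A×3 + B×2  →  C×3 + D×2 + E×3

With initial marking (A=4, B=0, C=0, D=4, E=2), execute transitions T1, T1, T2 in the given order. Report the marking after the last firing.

step 1: fire T1:  (A=4, B=0, C=0, D=4, E=2) → (A=4, B=1, C=0, D=4, E=2)
step 2: fire T1:  (A=4, B=1, C=0, D=4, E=2) → (A=4, B=2, C=0, D=4, E=2)
step 3: fire T2:  (A=4, B=2, C=0, D=4, E=2) → (A=1, B=0, C=3, D=6, E=5)

(A=1, B=0, C=3, D=6, E=5)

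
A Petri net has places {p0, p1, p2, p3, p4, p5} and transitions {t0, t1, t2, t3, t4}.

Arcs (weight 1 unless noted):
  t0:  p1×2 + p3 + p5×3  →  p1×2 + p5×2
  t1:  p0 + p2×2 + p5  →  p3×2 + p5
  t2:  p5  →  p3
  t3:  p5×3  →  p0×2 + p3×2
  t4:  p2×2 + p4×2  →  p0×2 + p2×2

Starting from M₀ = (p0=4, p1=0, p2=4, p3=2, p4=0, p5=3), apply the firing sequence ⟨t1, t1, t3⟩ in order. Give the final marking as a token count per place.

step 1: fire t1:  (p0=4, p1=0, p2=4, p3=2, p4=0, p5=3) → (p0=3, p1=0, p2=2, p3=4, p4=0, p5=3)
step 2: fire t1:  (p0=3, p1=0, p2=2, p3=4, p4=0, p5=3) → (p0=2, p1=0, p2=0, p3=6, p4=0, p5=3)
step 3: fire t3:  (p0=2, p1=0, p2=0, p3=6, p4=0, p5=3) → (p0=4, p1=0, p2=0, p3=8, p4=0, p5=0)

(p0=4, p1=0, p2=0, p3=8, p4=0, p5=0)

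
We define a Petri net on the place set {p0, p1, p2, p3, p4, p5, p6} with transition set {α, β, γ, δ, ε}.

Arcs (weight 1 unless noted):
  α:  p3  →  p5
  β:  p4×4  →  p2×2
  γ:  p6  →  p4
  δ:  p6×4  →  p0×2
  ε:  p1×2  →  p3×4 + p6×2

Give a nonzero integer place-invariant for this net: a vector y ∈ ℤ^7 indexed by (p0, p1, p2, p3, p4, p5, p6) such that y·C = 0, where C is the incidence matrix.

y = (p0:0, p1:2, p2:0, p3:1, p4:0, p5:1, p6:0)

Incidence matrix C (rows=places, cols=transitions):
        α    β    γ    δ    ε
   p0   0    0    0    2    0
   p1   0    0    0    0   -2
   p2   0    2    0    0    0
   p3  -1    0    0    0    4
   p4   0   -4    1    0    0
   p5   1    0    0    0    0
   p6   0    0   -1   -4    2

Candidate y = [0, 2, 0, 1, 0, 1, 0]; check y·C column-wise:
  col α: 2·0 + 1·-1 + 1·1 = 0
  col β: 2·0 + 0·2 + 1·0 + 0·-4 + 1·0 = 0
  col γ: 2·0 + 1·0 + 0·1 + 1·0 + 0·-1 = 0
  col δ: 0·2 + 2·0 + 1·0 + 1·0 + 0·-4 = 0
  col ε: 2·-2 + 1·4 + 1·0 + 0·2 = 0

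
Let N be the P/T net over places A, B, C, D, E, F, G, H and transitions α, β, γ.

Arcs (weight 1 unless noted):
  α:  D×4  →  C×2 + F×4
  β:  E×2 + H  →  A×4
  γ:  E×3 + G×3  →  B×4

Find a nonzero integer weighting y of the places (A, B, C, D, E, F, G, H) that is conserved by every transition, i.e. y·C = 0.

y = (A:0, B:0, C:2, D:1, E:0, F:0, G:0, H:0)

Incidence matrix C (rows=places, cols=transitions):
        α    β    γ
    A   0    4    0
    B   0    0    4
    C   2    0    0
    D  -4    0    0
    E   0   -2   -3
    F   4    0    0
    G   0    0   -3
    H   0   -1    0

Candidate y = [0, 0, 2, 1, 0, 0, 0, 0]; check y·C column-wise:
  col α: 2·2 + 1·-4 + 0·4 = 0
  col β: 0·4 + 2·0 + 1·0 + 0·-2 + 0·-1 = 0
  col γ: 0·4 + 2·0 + 1·0 + 0·-3 + 0·-3 = 0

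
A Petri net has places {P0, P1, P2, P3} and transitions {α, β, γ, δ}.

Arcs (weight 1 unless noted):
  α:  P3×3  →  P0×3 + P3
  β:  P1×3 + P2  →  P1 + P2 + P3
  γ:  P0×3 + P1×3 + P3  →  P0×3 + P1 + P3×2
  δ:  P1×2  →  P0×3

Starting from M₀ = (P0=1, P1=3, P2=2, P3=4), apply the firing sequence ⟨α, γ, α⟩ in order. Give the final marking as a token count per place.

step 1: fire α:  (P0=1, P1=3, P2=2, P3=4) → (P0=4, P1=3, P2=2, P3=2)
step 2: fire γ:  (P0=4, P1=3, P2=2, P3=2) → (P0=4, P1=1, P2=2, P3=3)
step 3: fire α:  (P0=4, P1=1, P2=2, P3=3) → (P0=7, P1=1, P2=2, P3=1)

(P0=7, P1=1, P2=2, P3=1)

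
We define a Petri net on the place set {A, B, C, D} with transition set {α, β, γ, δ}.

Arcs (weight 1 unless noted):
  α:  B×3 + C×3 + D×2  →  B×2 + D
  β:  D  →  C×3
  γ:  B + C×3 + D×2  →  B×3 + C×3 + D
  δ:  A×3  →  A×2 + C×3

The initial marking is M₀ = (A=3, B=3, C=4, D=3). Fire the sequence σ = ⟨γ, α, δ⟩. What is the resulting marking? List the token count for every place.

step 1: fire γ:  (A=3, B=3, C=4, D=3) → (A=3, B=5, C=4, D=2)
step 2: fire α:  (A=3, B=5, C=4, D=2) → (A=3, B=4, C=1, D=1)
step 3: fire δ:  (A=3, B=4, C=1, D=1) → (A=2, B=4, C=4, D=1)

(A=2, B=4, C=4, D=1)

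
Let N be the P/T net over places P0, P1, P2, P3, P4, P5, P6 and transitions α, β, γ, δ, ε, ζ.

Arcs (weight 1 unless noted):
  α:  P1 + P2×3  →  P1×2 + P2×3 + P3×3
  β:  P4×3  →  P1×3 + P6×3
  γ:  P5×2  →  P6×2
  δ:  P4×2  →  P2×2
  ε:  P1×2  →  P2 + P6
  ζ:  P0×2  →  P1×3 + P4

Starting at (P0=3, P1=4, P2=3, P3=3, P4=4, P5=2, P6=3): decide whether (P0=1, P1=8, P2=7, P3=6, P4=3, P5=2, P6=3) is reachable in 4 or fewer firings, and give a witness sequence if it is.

NO — not reachable within 4 firings

depth 0: 1 marking
depth 1: 7 markings reached so far
depth 2: 24 markings reached so far
depth 3: 56 markings reached so far
depth 4: 103 markings reached so far
target is not among the 103 markings reachable within 4 steps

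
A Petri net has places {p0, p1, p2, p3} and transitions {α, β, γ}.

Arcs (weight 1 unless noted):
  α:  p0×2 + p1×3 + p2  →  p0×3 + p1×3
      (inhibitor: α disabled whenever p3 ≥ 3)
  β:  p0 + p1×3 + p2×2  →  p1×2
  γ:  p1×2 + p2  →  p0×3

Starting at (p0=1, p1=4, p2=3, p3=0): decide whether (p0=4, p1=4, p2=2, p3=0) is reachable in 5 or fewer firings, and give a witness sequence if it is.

NO — not reachable within 5 firings

depth 0: 1 marking
depth 1: 3 markings reached so far
depth 2: 5 markings reached so far
depth 3: 5 markings reached so far
(frontier empty at depth 3; search complete)
target is not among the 5 markings reachable within 5 steps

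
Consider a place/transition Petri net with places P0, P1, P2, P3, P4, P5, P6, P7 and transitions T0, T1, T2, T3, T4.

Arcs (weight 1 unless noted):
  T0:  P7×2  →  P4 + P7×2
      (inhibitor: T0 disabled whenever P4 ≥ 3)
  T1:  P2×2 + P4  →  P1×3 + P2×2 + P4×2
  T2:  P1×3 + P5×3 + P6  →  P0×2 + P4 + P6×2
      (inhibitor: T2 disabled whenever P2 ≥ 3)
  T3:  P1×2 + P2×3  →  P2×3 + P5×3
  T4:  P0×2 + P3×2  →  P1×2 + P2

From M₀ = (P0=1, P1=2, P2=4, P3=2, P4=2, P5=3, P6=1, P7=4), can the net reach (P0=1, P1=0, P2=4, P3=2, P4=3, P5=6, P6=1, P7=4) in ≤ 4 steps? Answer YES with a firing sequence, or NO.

step 1: fire T0:  (P0=1, P1=2, P2=4, P3=2, P4=2, P5=3, P6=1, P7=4) → (P0=1, P1=2, P2=4, P3=2, P4=3, P5=3, P6=1, P7=4)
step 2: fire T3:  (P0=1, P1=2, P2=4, P3=2, P4=3, P5=3, P6=1, P7=4) → (P0=1, P1=0, P2=4, P3=2, P4=3, P5=6, P6=1, P7=4)

YES — reachable via ⟨T0, T3⟩ (2 firings)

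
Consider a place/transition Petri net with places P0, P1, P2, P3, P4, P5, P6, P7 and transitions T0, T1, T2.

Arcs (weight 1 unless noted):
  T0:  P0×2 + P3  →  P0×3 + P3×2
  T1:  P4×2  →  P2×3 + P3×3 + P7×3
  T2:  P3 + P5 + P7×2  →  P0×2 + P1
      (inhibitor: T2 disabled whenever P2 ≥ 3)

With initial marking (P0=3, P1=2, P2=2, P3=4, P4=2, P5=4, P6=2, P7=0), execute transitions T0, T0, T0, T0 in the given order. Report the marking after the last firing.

step 1: fire T0:  (P0=3, P1=2, P2=2, P3=4, P4=2, P5=4, P6=2, P7=0) → (P0=4, P1=2, P2=2, P3=5, P4=2, P5=4, P6=2, P7=0)
step 2: fire T0:  (P0=4, P1=2, P2=2, P3=5, P4=2, P5=4, P6=2, P7=0) → (P0=5, P1=2, P2=2, P3=6, P4=2, P5=4, P6=2, P7=0)
step 3: fire T0:  (P0=5, P1=2, P2=2, P3=6, P4=2, P5=4, P6=2, P7=0) → (P0=6, P1=2, P2=2, P3=7, P4=2, P5=4, P6=2, P7=0)
step 4: fire T0:  (P0=6, P1=2, P2=2, P3=7, P4=2, P5=4, P6=2, P7=0) → (P0=7, P1=2, P2=2, P3=8, P4=2, P5=4, P6=2, P7=0)

(P0=7, P1=2, P2=2, P3=8, P4=2, P5=4, P6=2, P7=0)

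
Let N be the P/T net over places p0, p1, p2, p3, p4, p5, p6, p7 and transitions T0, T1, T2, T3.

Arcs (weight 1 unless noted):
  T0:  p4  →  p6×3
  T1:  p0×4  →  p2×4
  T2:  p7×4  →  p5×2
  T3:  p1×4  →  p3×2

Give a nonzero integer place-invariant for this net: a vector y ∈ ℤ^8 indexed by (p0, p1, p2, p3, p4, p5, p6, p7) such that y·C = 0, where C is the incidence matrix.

y = (p0:1, p1:0, p2:1, p3:0, p4:0, p5:0, p6:0, p7:0)

Incidence matrix C (rows=places, cols=transitions):
       T0   T1   T2   T3
   p0   0   -4    0    0
   p1   0    0    0   -4
   p2   0    4    0    0
   p3   0    0    0    2
   p4  -1    0    0    0
   p5   0    0    2    0
   p6   3    0    0    0
   p7   0    0   -4    0

Candidate y = [1, 0, 1, 0, 0, 0, 0, 0]; check y·C column-wise:
  col T0: 1·0 + 1·0 + 0·-1 + 0·3 = 0
  col T1: 1·-4 + 1·4 = 0
  col T2: 1·0 + 1·0 + 0·2 + 0·-4 = 0
  col T3: 1·0 + 0·-4 + 1·0 + 0·2 = 0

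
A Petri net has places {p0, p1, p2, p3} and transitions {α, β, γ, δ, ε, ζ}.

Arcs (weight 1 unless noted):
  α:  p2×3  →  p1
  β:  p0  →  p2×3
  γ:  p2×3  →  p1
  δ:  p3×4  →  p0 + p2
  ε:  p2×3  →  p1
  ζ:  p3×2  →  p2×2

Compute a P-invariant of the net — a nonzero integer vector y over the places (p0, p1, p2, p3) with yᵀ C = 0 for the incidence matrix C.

y = (p0:3, p1:3, p2:1, p3:1)

Incidence matrix C (rows=places, cols=transitions):
        α    β    γ    δ    ε    ζ
   p0   0   -1    0    1    0    0
   p1   1    0    1    0    1    0
   p2  -3    3   -3    1   -3    2
   p3   0    0    0   -4    0   -2

Candidate y = [3, 3, 1, 1]; check y·C column-wise:
  col α: 3·0 + 3·1 + 1·-3 + 1·0 = 0
  col β: 3·-1 + 3·0 + 1·3 + 1·0 = 0
  col γ: 3·0 + 3·1 + 1·-3 + 1·0 = 0
  col δ: 3·1 + 3·0 + 1·1 + 1·-4 = 0
  col ε: 3·0 + 3·1 + 1·-3 + 1·0 = 0
  col ζ: 3·0 + 3·0 + 1·2 + 1·-2 = 0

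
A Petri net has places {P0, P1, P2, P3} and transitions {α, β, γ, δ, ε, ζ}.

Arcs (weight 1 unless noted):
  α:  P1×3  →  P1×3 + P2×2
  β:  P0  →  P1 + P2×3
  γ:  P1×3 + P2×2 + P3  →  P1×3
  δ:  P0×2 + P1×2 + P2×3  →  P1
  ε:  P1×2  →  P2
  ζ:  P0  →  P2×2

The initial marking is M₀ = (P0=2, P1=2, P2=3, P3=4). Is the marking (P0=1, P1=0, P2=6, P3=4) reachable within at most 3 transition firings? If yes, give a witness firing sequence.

step 1: fire ε:  (P0=2, P1=2, P2=3, P3=4) → (P0=2, P1=0, P2=4, P3=4)
step 2: fire ζ:  (P0=2, P1=0, P2=4, P3=4) → (P0=1, P1=0, P2=6, P3=4)

YES — reachable via ⟨ε, ζ⟩ (2 firings)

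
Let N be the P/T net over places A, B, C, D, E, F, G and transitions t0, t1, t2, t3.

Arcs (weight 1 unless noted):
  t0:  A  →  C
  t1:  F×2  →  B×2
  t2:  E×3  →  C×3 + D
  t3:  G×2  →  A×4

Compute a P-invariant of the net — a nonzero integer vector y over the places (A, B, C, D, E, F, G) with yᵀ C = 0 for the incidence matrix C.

Incidence matrix C (rows=places, cols=transitions):
       t0   t1   t2   t3
    A  -1    0    0    4
    B   0    2    0    0
    C   1    0    3    0
    D   0    0    1    0
    E   0    0   -3    0
    F   0   -2    0    0
    G   0    0    0   -2

Candidate y = [0, 0, 0, 3, 1, 0, 0]; check y·C column-wise:
  col t0: 0·-1 + 0·1 + 3·0 + 1·0 = 0
  col t1: 0·2 + 3·0 + 1·0 + 0·-2 = 0
  col t2: 0·3 + 3·1 + 1·-3 = 0
  col t3: 0·4 + 3·0 + 1·0 + 0·-2 = 0

y = (A:0, B:0, C:0, D:3, E:1, F:0, G:0)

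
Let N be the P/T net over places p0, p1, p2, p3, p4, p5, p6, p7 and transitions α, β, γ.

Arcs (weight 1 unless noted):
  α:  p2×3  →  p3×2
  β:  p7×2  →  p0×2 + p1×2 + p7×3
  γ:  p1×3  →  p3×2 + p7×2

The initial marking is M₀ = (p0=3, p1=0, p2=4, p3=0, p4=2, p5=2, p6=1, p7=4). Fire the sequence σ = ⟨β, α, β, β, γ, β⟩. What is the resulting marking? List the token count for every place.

step 1: fire β:  (p0=3, p1=0, p2=4, p3=0, p4=2, p5=2, p6=1, p7=4) → (p0=5, p1=2, p2=4, p3=0, p4=2, p5=2, p6=1, p7=5)
step 2: fire α:  (p0=5, p1=2, p2=4, p3=0, p4=2, p5=2, p6=1, p7=5) → (p0=5, p1=2, p2=1, p3=2, p4=2, p5=2, p6=1, p7=5)
step 3: fire β:  (p0=5, p1=2, p2=1, p3=2, p4=2, p5=2, p6=1, p7=5) → (p0=7, p1=4, p2=1, p3=2, p4=2, p5=2, p6=1, p7=6)
step 4: fire β:  (p0=7, p1=4, p2=1, p3=2, p4=2, p5=2, p6=1, p7=6) → (p0=9, p1=6, p2=1, p3=2, p4=2, p5=2, p6=1, p7=7)
step 5: fire γ:  (p0=9, p1=6, p2=1, p3=2, p4=2, p5=2, p6=1, p7=7) → (p0=9, p1=3, p2=1, p3=4, p4=2, p5=2, p6=1, p7=9)
step 6: fire β:  (p0=9, p1=3, p2=1, p3=4, p4=2, p5=2, p6=1, p7=9) → (p0=11, p1=5, p2=1, p3=4, p4=2, p5=2, p6=1, p7=10)

(p0=11, p1=5, p2=1, p3=4, p4=2, p5=2, p6=1, p7=10)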